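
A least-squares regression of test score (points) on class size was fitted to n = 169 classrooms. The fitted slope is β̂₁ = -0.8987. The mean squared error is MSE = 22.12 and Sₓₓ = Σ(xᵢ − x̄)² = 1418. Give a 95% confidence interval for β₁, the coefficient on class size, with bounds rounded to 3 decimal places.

SE(β̂₁) = √(MSE/Sₓₓ) = √(22.12/1418) = 0.124898.
df = n − 2 = 167.
t* = t_{0.025, 167} = 1.974271.
Margin = t* × SE = 1.974271 × 0.124898 = 0.24658.
CI: -0.8987 ± 0.24658 → (-1.145, -0.652).
With 95% confidence, each one-unit increase in class size is associated with a change of between -1.145 and -0.652 points in test score.

(-1.145, -0.652)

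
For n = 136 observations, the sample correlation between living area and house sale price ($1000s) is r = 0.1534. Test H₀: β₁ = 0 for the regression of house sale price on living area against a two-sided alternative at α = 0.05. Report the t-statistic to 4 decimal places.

t = 1.7970

t = r·√(n − 2)/√(1 − r²) = 0.1534·√134/√0.976468 = 1.7970.
df = n − 2 = 134.
Two-sided p ≈ 0.0746, which is ≥ 0.05, so fail to reject H₀.
The data do not give significant evidence of a linear association between living area and house sale price.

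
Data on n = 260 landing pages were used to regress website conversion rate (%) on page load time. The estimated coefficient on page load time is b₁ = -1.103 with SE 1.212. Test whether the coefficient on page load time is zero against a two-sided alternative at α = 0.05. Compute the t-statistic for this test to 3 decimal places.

t = -0.910

H₀: β₁ = 0 vs H₁: β₁ ≠ 0.
t = (b₁ − β₁⁰)/SE = -1.103 / 1.212 = -0.910.
df = n − 2 = 260 − 2 = 258.
Two-sided p ≈ 0.3636, which is ≥ 0.05, so fail to reject H₀.
The data do not give significant evidence of an association between page load time and website conversion rate.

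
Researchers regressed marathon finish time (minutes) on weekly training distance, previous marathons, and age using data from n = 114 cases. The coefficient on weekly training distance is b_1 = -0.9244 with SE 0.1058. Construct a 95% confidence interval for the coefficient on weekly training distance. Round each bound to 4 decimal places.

(-1.1341, -0.7147)

df = n − k − 1 = 114 − 3 − 1 = 110.
t* = t_{0.025, 110} = 1.981765.
Margin = t* × SE = 1.981765 × 0.1058 = 0.209671.
CI: -0.9244 ± 0.209671 → (-1.1341, -0.7147).
With 95% confidence, each one-unit increase in weekly training distance is associated with a change of between -1.1341 and -0.7147 minutes in marathon finish time, holding the other predictors fixed.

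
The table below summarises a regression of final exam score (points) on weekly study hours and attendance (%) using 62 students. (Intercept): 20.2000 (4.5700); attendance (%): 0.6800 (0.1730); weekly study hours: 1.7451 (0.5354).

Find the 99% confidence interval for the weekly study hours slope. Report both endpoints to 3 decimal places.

(0.320, 3.170)

Read off: b = 1.7451, SE = 0.5354 for weekly study hours.
df = n − k − 1 = 62 − 2 − 1 = 59.
t* = t_{0.005, 59} = 2.661759.
Margin = t* × SE = 2.661759 × 0.5354 = 1.42511.
CI: 1.7451 ± 1.42511 → (0.320, 3.170).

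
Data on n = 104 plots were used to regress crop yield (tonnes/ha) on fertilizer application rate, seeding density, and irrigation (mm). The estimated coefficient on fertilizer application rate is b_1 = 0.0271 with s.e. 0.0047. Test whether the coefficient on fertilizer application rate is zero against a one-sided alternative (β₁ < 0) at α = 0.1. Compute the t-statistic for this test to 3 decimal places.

H₀: β₁ = 0 vs H₁: β₁ < 0.
t = (b_1 − β₁⁰)/SE = 0.0271 / 0.0047 = 5.766.
df = n − k − 1 = 104 − 3 − 1 = 100.
One-sided p ≈ 1.0000, which is ≥ 0.1, so fail to reject H₀.
The data do not give significant evidence that the true slope on fertilizer application rate is negative, holding the other predictors fixed.

t = 5.766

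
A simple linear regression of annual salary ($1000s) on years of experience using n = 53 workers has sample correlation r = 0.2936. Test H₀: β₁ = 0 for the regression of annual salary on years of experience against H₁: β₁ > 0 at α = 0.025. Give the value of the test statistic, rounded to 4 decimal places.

t = 2.1934

t = r·√(n − 2)/√(1 − r²) = 0.2936·√51/√0.913799 = 2.1934.
df = n − 2 = 51.
One-sided p ≈ 0.0164, which is < 0.025, so reject H₀.
There is evidence of a linear association between years of experience and annual salary.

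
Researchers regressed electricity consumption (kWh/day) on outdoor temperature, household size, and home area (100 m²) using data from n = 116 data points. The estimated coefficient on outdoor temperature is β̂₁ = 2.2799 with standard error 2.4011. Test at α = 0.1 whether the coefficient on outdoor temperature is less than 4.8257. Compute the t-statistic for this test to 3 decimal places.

H₀: β₁ = 4.8257 vs H₁: β₁ < 4.8257.
t = (β̂₁ − β₁⁰)/SE = (2.2799 − 4.8257) / 2.4011 = -1.060.
df = n − k − 1 = 116 − 3 − 1 = 112.
One-sided p ≈ 0.1457, which is ≥ 0.1, so fail to reject H₀.
The data do not give significant evidence that the true slope on outdoor temperature is below 4.8257 kWh/day per unit, holding the other predictors fixed.

t = -1.060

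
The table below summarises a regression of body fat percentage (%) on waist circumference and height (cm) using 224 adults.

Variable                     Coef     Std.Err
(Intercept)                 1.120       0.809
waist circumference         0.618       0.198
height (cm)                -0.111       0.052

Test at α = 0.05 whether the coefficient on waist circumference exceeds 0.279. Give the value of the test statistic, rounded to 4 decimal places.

t = 1.7121

Read off: b = 0.618, SE = 0.198 for waist circumference.
H₀: β₁ = 0.279 vs H₁: β₁ > 0.279.
t = (0.618 − 0.279) / 0.198 = 1.7121.
df = n − k − 1 = 224 − 2 − 1 = 221.
One-sided p ≈ 0.0441, which is < 0.05, so reject H₀.
There is evidence that the true slope on waist circumference exceeds 0.279 % per unit, holding the other predictors fixed.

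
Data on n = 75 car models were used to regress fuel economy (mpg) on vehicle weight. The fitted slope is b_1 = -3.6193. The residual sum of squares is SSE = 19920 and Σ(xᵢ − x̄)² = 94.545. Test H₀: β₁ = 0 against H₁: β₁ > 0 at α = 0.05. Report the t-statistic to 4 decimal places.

t = -2.1304

MSE = SSE/(n − 2) = 19920/73 = 272.877.
SE(b_1) = √(MSE/Sₓₓ) = √(272.877/94.545) = 1.69888.
t = -3.6193 / 1.69888 = -2.1304.
df = n − 2 = 73.
One-sided p ≈ 0.9817, which is ≥ 0.05, so fail to reject H₀.
The data do not give significant evidence that the true slope on vehicle weight is positive.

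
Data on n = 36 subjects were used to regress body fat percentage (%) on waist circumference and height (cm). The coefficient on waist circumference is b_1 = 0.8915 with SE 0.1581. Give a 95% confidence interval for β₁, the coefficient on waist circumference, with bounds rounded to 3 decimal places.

df = n − k − 1 = 36 − 2 − 1 = 33.
t* = t_{0.025, 33} = 2.034515.
Margin = t* × SE = 2.034515 × 0.1581 = 0.32166.
CI: 0.8915 ± 0.32166 → (0.570, 1.213).
With 95% confidence, each one-unit increase in waist circumference is associated with a change of between 0.570 and 1.213 % in body fat percentage, holding the other predictors fixed.

(0.570, 1.213)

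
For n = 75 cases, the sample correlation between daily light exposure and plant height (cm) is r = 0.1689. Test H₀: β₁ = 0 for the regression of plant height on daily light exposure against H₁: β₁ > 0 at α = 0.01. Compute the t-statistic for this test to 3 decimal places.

t = 1.464

t = r·√(n − 2)/√(1 − r²) = 0.1689·√73/√0.971473 = 1.464.
df = n − 2 = 73.
One-sided p ≈ 0.0737, which is ≥ 0.01, so fail to reject H₀.
The data do not give significant evidence of a linear association between daily light exposure and plant height.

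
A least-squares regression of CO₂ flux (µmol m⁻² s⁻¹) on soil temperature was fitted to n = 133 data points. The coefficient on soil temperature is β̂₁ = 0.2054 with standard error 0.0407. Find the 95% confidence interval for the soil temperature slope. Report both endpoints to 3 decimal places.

(0.125, 0.286)

df = n − 2 = 133 − 2 = 131.
t* = t_{0.025, 131} = 1.978239.
Margin = t* × SE = 1.978239 × 0.0407 = 0.08051.
CI: 0.2054 ± 0.08051 → (0.125, 0.286).
With 95% confidence, each one-unit increase in soil temperature is associated with a change of between 0.125 and 0.286 µmol m⁻² s⁻¹ in CO₂ flux.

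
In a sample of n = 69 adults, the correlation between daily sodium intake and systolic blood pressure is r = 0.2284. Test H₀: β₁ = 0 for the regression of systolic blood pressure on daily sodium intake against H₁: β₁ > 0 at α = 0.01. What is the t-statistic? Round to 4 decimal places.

t = r·√(n − 2)/√(1 − r²) = 0.2284·√67/√0.947833 = 1.9203.
df = n − 2 = 67.
One-sided p ≈ 0.0295, which is ≥ 0.01, so fail to reject H₀.
The data do not give significant evidence of a linear association between daily sodium intake and systolic blood pressure.

t = 1.9203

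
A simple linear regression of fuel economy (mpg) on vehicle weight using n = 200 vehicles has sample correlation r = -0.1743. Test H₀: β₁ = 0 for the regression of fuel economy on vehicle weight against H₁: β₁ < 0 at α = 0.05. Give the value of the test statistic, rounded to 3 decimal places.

t = r·√(n − 2)/√(1 − r²) = -0.1743·√198/√0.96962 = -2.491.
df = n − 2 = 198.
One-sided p ≈ 0.0068, which is < 0.05, so reject H₀.
There is evidence of a linear association between vehicle weight and fuel economy.

t = -2.491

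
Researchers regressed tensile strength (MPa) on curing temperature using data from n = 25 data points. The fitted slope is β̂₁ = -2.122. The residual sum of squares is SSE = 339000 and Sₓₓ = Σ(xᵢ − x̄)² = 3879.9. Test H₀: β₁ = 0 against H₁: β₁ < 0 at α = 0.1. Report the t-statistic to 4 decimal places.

MSE = SSE/(n − 2) = 339000/23 = 14739.1.
SE(β̂₁) = √(MSE/Sₓₓ) = √(14739.1/3879.9) = 1.94906.
t = -2.122 / 1.94906 = -1.0887.
df = n − 2 = 23.
One-sided p ≈ 0.1438, which is ≥ 0.1, so fail to reject H₀.
The data do not give significant evidence that the true slope on curing temperature is negative.

t = -1.0887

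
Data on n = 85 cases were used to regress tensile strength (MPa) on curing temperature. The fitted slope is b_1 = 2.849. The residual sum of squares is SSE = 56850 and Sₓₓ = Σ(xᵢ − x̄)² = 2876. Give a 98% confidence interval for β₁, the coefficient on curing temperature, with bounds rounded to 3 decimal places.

MSE = SSE/(n − 2) = 56850/83 = 684.94.
SE(b_1) = √(MSE/Sₓₓ) = √(684.94/2876) = 0.488013.
df = n − 2 = 83.
t* = t_{0.01, 83} = 2.372119.
Margin = t* × SE = 2.372119 × 0.488013 = 1.15763.
CI: 2.849 ± 1.15763 → (1.691, 4.007).
With 98% confidence, each one-unit increase in curing temperature is associated with a change of between 1.691 and 4.007 MPa in tensile strength.

(1.691, 4.007)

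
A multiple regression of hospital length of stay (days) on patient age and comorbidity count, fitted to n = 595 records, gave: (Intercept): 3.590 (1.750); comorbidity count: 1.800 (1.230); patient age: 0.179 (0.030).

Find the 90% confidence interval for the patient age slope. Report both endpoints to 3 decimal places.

Read off: b = 0.179, SE = 0.030 for patient age.
df = n − k − 1 = 595 − 2 − 1 = 592.
t* = t_{0.05, 592} = 1.647432.
Margin = t* × SE = 1.647432 × 0.030 = 0.04942.
CI: 0.179 ± 0.04942 → (0.130, 0.228).

(0.130, 0.228)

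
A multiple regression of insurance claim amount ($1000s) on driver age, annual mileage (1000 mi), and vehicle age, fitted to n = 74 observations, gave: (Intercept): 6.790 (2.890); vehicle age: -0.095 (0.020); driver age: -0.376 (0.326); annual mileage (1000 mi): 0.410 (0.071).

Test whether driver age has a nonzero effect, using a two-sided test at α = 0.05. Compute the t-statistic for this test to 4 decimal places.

t = -1.1534

Read off: b = -0.376, SE = 0.326 for driver age.
H₀: β₁ = 0 vs H₁: β₁ ≠ 0.
t = -0.376 / 0.326 = -1.1534.
df = n − k − 1 = 74 − 3 − 1 = 70.
Two-sided p ≈ 0.2527, which is ≥ 0.05, so fail to reject H₀.
The data do not give significant evidence of an association between driver age and insurance claim amount, after adjusting for the other predictors.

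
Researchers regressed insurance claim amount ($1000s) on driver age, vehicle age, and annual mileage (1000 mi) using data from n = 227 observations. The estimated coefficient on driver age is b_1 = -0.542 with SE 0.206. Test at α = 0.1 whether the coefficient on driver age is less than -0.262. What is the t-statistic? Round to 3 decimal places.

H₀: β₁ = -0.262 vs H₁: β₁ < -0.262.
t = (b_1 − β₁⁰)/SE = (-0.542 − (-0.262)) / 0.206 = -1.359.
df = n − k − 1 = 227 − 3 − 1 = 223.
One-sided p ≈ 0.0877, which is < 0.1, so reject H₀.
There is evidence that the true slope on driver age is below -0.262 $1000s per unit, holding the other predictors fixed.

t = -1.359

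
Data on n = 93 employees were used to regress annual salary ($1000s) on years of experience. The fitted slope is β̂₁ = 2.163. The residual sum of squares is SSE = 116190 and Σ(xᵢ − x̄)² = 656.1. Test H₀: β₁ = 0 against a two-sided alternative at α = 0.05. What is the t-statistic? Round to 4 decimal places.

t = 1.5505

MSE = SSE/(n − 2) = 116190/91 = 1276.81.
SE(β̂₁) = √(MSE/Sₓₓ) = √(1276.81/656.1) = 1.39501.
t = 2.163 / 1.39501 = 1.5505.
df = n − 2 = 91.
Two-sided p ≈ 0.1245, which is ≥ 0.05, so fail to reject H₀.
The data do not give significant evidence of an association between years of experience and annual salary.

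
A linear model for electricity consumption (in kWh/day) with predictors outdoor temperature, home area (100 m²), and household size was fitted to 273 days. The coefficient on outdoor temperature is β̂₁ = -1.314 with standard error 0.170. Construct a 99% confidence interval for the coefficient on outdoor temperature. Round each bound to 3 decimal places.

df = n − k − 1 = 273 − 3 − 1 = 269.
t* = t_{0.005, 269} = 2.594229.
Margin = t* × SE = 2.594229 × 0.170 = 0.44102.
CI: -1.314 ± 0.44102 → (-1.755, -0.873).
With 99% confidence, each one-unit increase in outdoor temperature is associated with a change of between -1.755 and -0.873 kWh/day in electricity consumption, holding the other predictors fixed.

(-1.755, -0.873)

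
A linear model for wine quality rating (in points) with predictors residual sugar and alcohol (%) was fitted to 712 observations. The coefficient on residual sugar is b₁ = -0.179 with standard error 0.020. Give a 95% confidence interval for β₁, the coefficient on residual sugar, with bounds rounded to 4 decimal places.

df = n − k − 1 = 712 − 2 − 1 = 709.
t* = t_{0.025, 709} = 1.963316.
Margin = t* × SE = 1.963316 × 0.020 = 0.039266.
CI: -0.179 ± 0.039266 → (-0.2183, -0.1397).
With 95% confidence, each one-unit increase in residual sugar is associated with a change of between -0.2183 and -0.1397 points in wine quality rating, holding the other predictors fixed.

(-0.2183, -0.1397)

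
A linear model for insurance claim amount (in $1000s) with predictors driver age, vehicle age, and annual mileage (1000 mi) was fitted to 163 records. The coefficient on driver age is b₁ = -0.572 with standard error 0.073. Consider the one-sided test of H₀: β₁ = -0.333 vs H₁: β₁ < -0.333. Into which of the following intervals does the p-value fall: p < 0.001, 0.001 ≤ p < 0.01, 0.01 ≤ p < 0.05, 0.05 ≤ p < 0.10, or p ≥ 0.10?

t = (-0.572 − (-0.333)) / 0.073 = -3.274.
df = n − k − 1 = 163 − 3 − 1 = 159.
One-sided p = P(T_{159} < t) ≈ 0.0007.
So p < 0.001.

p < 0.001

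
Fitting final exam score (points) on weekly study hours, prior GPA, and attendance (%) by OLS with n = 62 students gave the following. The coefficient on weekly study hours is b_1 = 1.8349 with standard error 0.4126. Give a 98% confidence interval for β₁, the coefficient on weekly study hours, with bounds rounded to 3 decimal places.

(0.848, 2.822)

df = n − k − 1 = 62 − 3 − 1 = 58.
t* = t_{0.01, 58} = 2.392377.
Margin = t* × SE = 2.392377 × 0.4126 = 0.98709.
CI: 1.8349 ± 0.98709 → (0.848, 2.822).
With 98% confidence, each one-unit increase in weekly study hours is associated with a change of between 0.848 and 2.822 points in final exam score, holding the other predictors fixed.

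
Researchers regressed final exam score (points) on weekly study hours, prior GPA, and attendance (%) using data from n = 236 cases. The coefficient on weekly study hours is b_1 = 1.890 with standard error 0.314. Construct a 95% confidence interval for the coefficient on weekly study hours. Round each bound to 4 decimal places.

(1.2713, 2.5087)

df = n − k − 1 = 236 − 3 − 1 = 232.
t* = t_{0.025, 232} = 1.970242.
Margin = t* × SE = 1.970242 × 0.314 = 0.618656.
CI: 1.890 ± 0.618656 → (1.2713, 2.5087).
With 95% confidence, each one-unit increase in weekly study hours is associated with a change of between 1.2713 and 2.5087 points in final exam score, holding the other predictors fixed.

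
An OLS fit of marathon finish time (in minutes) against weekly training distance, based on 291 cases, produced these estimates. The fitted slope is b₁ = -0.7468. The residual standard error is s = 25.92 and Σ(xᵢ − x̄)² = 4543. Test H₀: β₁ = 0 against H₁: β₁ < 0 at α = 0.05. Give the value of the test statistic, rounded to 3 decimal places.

t = -1.942

SE(b₁) = s/√Sₓₓ = 25.92/√4543 = 0.38456.
t = -0.7468 / 0.38456 = -1.942.
df = n − 2 = 289.
One-sided p ≈ 0.0266, which is < 0.05, so reject H₀.
There is evidence that the true slope on weekly training distance is negative.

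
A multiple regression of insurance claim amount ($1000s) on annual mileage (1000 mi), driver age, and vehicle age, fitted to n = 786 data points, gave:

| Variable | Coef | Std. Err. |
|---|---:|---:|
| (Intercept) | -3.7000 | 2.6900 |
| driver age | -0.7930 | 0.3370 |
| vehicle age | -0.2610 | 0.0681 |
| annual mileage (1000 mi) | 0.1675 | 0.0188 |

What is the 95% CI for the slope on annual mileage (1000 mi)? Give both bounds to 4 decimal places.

(0.1306, 0.2044)

Read off: b = 0.1675, SE = 0.0188 for annual mileage (1000 mi).
df = n − k − 1 = 786 − 3 − 1 = 782.
t* = t_{0.025, 782} = 1.963002.
Margin = t* × SE = 1.963002 × 0.0188 = 0.036904.
CI: 0.1675 ± 0.036904 → (0.1306, 0.2044).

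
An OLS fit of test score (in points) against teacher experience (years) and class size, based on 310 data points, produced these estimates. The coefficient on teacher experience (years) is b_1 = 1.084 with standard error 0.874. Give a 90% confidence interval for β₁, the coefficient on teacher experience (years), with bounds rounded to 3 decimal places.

df = n − k − 1 = 310 − 2 − 1 = 307.
t* = t_{0.05, 307} = 1.649832.
Margin = t* × SE = 1.649832 × 0.874 = 1.44195.
CI: 1.084 ± 1.44195 → (-0.358, 2.526).
With 90% confidence, each one-unit increase in teacher experience (years) is associated with a change of between -0.358 and 2.526 points in test score, holding the other predictors fixed.

(-0.358, 2.526)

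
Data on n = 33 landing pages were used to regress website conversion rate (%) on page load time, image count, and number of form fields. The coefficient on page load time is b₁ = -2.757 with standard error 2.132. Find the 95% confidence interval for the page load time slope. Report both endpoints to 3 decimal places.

(-7.117, 1.603)

df = n − k − 1 = 33 − 3 − 1 = 29.
t* = t_{0.025, 29} = 2.04523.
Margin = t* × SE = 2.04523 × 2.132 = 4.36043.
CI: -2.757 ± 4.36043 → (-7.117, 1.603).
With 95% confidence, each one-unit increase in page load time is associated with a change of between -7.117 and 1.603 % in website conversion rate, holding the other predictors fixed.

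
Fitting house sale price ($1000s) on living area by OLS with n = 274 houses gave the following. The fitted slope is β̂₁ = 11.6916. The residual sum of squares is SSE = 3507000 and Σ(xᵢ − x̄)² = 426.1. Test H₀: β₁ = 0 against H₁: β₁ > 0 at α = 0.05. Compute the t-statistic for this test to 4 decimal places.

MSE = SSE/(n − 2) = 3507000/272 = 12893.4.
SE(β̂₁) = √(MSE/Sₓₓ) = √(12893.4/426.1) = 5.50082.
t = 11.6916 / 5.50082 = 2.1254.
df = n − 2 = 272.
One-sided p ≈ 0.0172, which is < 0.05, so reject H₀.
There is evidence that the true slope on living area is positive.

t = 2.1254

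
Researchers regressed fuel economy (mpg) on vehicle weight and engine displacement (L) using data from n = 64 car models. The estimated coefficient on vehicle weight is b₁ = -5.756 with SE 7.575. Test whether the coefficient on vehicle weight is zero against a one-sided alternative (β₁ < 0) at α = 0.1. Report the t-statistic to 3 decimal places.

H₀: β₁ = 0 vs H₁: β₁ < 0.
t = (b₁ − β₁⁰)/SE = -5.756 / 7.575 = -0.760.
df = n − k − 1 = 64 − 2 − 1 = 61.
One-sided p ≈ 0.2251, which is ≥ 0.1, so fail to reject H₀.
The data do not give significant evidence that the true slope on vehicle weight is negative, holding the other predictors fixed.

t = -0.760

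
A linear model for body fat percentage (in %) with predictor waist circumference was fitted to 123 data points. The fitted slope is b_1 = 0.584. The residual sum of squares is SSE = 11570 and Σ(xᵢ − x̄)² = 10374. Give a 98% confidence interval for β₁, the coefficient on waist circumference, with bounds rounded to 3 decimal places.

(0.358, 0.810)

MSE = SSE/(n − 2) = 11570/121 = 95.6198.
SE(b_1) = √(MSE/Sₓₓ) = √(95.6198/10374) = 0.0960066.
df = n − 2 = 121.
t* = t_{0.01, 121} = 2.357561.
Margin = t* × SE = 2.357561 × 0.0960066 = 0.22634.
CI: 0.584 ± 0.22634 → (0.358, 0.810).
With 98% confidence, each one-unit increase in waist circumference is associated with a change of between 0.358 and 0.810 % in body fat percentage.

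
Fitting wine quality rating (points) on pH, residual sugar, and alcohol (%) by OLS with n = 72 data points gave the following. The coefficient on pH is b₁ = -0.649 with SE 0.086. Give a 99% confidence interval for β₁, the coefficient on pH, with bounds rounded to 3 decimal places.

df = n − k − 1 = 72 − 3 − 1 = 68.
t* = t_{0.005, 68} = 2.650081.
Margin = t* × SE = 2.650081 × 0.086 = 0.22791.
CI: -0.649 ± 0.22791 → (-0.877, -0.421).
With 99% confidence, each one-unit increase in pH is associated with a change of between -0.877 and -0.421 points in wine quality rating, holding the other predictors fixed.

(-0.877, -0.421)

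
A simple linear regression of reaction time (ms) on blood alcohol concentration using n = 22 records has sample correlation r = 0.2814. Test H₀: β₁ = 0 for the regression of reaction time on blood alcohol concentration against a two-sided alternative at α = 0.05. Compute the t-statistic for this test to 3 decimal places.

t = 1.311

t = r·√(n − 2)/√(1 − r²) = 0.2814·√20/√0.920814 = 1.311.
df = n − 2 = 20.
Two-sided p ≈ 0.2046, which is ≥ 0.05, so fail to reject H₀.
The data do not give significant evidence of a linear association between blood alcohol concentration and reaction time.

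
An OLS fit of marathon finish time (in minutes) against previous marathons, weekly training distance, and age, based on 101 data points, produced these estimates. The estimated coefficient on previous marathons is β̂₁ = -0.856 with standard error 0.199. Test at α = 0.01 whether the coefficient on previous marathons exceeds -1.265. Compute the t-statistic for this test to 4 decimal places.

H₀: β₁ = -1.265 vs H₁: β₁ > -1.265.
t = (β̂₁ − β₁⁰)/SE = (-0.856 − (-1.265)) / 0.199 = 2.0553.
df = n − k − 1 = 101 − 3 − 1 = 97.
One-sided p ≈ 0.0213, which is ≥ 0.01, so fail to reject H₀.
The data do not give significant evidence that the true slope on previous marathons exceeds -1.265 minutes per unit, holding the other predictors fixed.

t = 2.0553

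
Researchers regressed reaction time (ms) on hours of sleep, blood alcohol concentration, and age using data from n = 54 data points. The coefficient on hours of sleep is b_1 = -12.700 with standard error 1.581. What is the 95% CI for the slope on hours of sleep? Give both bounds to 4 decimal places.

df = n − k − 1 = 54 − 3 − 1 = 50.
t* = t_{0.025, 50} = 2.008559.
Margin = t* × SE = 2.008559 × 1.581 = 3.175532.
CI: -12.700 ± 3.175532 → (-15.8755, -9.5245).
With 95% confidence, each one-unit increase in hours of sleep is associated with a change of between -15.8755 and -9.5245 ms in reaction time, holding the other predictors fixed.

(-15.8755, -9.5245)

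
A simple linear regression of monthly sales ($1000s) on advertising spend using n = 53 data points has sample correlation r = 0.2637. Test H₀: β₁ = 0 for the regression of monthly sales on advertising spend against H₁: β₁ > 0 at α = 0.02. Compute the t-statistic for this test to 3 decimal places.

t = 1.952

t = r·√(n − 2)/√(1 − r²) = 0.2637·√51/√0.930462 = 1.952.
df = n − 2 = 51.
One-sided p ≈ 0.0282, which is ≥ 0.02, so fail to reject H₀.
The data do not give significant evidence of a linear association between advertising spend and monthly sales.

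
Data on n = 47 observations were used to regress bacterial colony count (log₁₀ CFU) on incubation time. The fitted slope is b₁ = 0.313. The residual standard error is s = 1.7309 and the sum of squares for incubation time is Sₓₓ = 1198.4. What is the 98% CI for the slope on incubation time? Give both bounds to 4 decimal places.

SE(b₁) = s/√Sₓₓ = 1.7309/√1198.4 = 0.0500001.
df = n − 2 = 45.
t* = t_{0.01, 45} = 2.412116.
Margin = t* × SE = 2.412116 × 0.0500001 = 0.120606.
CI: 0.313 ± 0.120606 → (0.1924, 0.4336).
With 98% confidence, each one-unit increase in incubation time is associated with a change of between 0.1924 and 0.4336 log₁₀ CFU in bacterial colony count.

(0.1924, 0.4336)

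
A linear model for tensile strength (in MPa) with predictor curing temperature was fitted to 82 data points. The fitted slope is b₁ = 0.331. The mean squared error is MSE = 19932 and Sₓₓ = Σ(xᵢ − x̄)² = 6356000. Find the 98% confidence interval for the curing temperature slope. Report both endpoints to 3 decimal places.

(0.198, 0.464)

SE(b₁) = √(MSE/Sₓₓ) = √(19932/6356000) = 0.0559994.
df = n − 2 = 80.
t* = t_{0.01, 80} = 2.373868.
Margin = t* × SE = 2.373868 × 0.0559994 = 0.13294.
CI: 0.331 ± 0.13294 → (0.198, 0.464).
With 98% confidence, each one-unit increase in curing temperature is associated with a change of between 0.198 and 0.464 MPa in tensile strength.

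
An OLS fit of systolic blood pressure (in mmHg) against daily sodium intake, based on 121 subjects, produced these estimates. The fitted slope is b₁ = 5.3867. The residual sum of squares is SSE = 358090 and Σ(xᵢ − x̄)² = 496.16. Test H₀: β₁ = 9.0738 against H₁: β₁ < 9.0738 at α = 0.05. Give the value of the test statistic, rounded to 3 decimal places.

MSE = SSE/(n − 2) = 358090/119 = 3009.16.
SE(b₁) = √(MSE/Sₓₓ) = √(3009.16/496.16) = 2.4627.
t = (5.3867 − 9.0738) / 2.4627 = -1.497.
df = n − 2 = 119.
One-sided p ≈ 0.0685, which is ≥ 0.05, so fail to reject H₀.
The data do not give significant evidence that the true slope on daily sodium intake is below 9.0738 mmHg per unit.

t = -1.497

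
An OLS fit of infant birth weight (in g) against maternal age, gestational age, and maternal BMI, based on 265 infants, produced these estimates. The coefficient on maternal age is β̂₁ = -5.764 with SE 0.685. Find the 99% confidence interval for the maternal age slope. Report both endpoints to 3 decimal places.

df = n − k − 1 = 265 − 3 − 1 = 261.
t* = t_{0.005, 261} = 2.594797.
Margin = t* × SE = 2.594797 × 0.685 = 1.77744.
CI: -5.764 ± 1.77744 → (-7.541, -3.987).
With 99% confidence, each one-unit increase in maternal age is associated with a change of between -7.541 and -3.987 g in infant birth weight, holding the other predictors fixed.

(-7.541, -3.987)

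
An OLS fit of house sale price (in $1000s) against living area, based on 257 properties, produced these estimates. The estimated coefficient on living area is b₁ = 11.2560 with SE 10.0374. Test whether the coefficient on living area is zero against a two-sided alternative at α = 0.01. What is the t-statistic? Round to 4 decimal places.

H₀: β₁ = 0 vs H₁: β₁ ≠ 0.
t = (b₁ − β₁⁰)/SE = 11.2560 / 10.0374 = 1.1214.
df = n − 2 = 257 − 2 = 255.
Two-sided p ≈ 0.2632, which is ≥ 0.01, so fail to reject H₀.
The data do not give significant evidence of an association between living area and house sale price.

t = 1.1214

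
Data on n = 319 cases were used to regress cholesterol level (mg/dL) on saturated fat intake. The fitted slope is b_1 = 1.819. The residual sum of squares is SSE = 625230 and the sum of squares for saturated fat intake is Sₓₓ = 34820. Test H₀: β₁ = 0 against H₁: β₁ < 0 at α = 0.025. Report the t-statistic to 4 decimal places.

MSE = SSE/(n − 2) = 625230/317 = 1972.33.
SE(b_1) = √(MSE/Sₓₓ) = √(1972.33/34820) = 0.237999.
t = 1.819 / 0.237999 = 7.6429.
df = n − 2 = 317.
One-sided p ≈ 1.0000, which is ≥ 0.025, so fail to reject H₀.
The data do not give significant evidence that the true slope on saturated fat intake is negative.

t = 7.6429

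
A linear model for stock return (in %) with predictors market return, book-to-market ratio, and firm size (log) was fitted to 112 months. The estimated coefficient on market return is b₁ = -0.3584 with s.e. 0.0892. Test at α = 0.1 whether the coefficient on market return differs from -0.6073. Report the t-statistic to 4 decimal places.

H₀: β₁ = -0.6073 vs H₁: β₁ ≠ -0.6073.
t = (b₁ − β₁⁰)/SE = (-0.3584 − (-0.6073)) / 0.0892 = 2.7904.
df = n − k − 1 = 112 − 3 − 1 = 108.
Two-sided p ≈ 0.0062, which is < 0.1, so reject H₀.
There is evidence that the true slope on market return differs from -0.6073 % per unit, holding the other predictors fixed.

t = 2.7904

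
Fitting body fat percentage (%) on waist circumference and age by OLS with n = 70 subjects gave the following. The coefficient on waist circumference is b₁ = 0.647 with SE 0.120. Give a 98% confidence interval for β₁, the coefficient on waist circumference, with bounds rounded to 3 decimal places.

df = n − k − 1 = 70 − 2 − 1 = 67.
t* = t_{0.01, 67} = 2.383302.
Margin = t* × SE = 2.383302 × 0.120 = 0.28600.
CI: 0.647 ± 0.28600 → (0.361, 0.933).
With 98% confidence, each one-unit increase in waist circumference is associated with a change of between 0.361 and 0.933 % in body fat percentage, holding the other predictors fixed.

(0.361, 0.933)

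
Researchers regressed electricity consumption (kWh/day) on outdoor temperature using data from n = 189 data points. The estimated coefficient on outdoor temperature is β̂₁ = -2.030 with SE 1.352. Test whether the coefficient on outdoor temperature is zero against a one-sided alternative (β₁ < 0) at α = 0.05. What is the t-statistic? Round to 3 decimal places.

H₀: β₁ = 0 vs H₁: β₁ < 0.
t = (β̂₁ − β₁⁰)/SE = -2.030 / 1.352 = -1.501.
df = n − 2 = 189 − 2 = 187.
One-sided p ≈ 0.0675, which is ≥ 0.05, so fail to reject H₀.
The data do not give significant evidence that the true slope on outdoor temperature is negative.

t = -1.501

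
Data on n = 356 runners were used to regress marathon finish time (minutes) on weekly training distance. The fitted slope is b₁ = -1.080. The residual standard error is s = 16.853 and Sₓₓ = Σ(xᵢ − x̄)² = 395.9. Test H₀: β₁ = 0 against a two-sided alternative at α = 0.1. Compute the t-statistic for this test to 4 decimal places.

t = -1.2751

SE(b₁) = s/√Sₓₓ = 16.853/√395.9 = 0.847002.
t = -1.080 / 0.847002 = -1.2751.
df = n − 2 = 354.
Two-sided p ≈ 0.2031, which is ≥ 0.1, so fail to reject H₀.
The data do not give significant evidence of an association between weekly training distance and marathon finish time.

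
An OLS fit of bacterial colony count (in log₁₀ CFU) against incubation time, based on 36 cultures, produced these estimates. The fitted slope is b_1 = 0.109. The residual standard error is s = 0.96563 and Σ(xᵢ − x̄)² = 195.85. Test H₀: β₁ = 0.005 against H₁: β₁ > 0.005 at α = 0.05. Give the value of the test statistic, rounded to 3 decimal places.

t = 1.507

SE(b_1) = s/√Sₓₓ = 0.96563/√195.85 = 0.069.
t = (0.109 − 0.005) / 0.069 = 1.507.
df = n − 2 = 34.
One-sided p ≈ 0.0705, which is ≥ 0.05, so fail to reject H₀.
The data do not give significant evidence that the true slope on incubation time exceeds 0.005 log₁₀ CFU per unit.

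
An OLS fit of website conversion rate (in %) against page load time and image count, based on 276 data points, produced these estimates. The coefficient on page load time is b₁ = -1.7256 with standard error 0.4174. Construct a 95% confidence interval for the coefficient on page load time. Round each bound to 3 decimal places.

(-2.547, -0.904)

df = n − k − 1 = 276 − 2 − 1 = 273.
t* = t_{0.025, 273} = 1.968692.
Margin = t* × SE = 1.968692 × 0.4174 = 0.82173.
CI: -1.7256 ± 0.82173 → (-2.547, -0.904).
With 95% confidence, each one-unit increase in page load time is associated with a change of between -2.547 and -0.904 % in website conversion rate, holding the other predictors fixed.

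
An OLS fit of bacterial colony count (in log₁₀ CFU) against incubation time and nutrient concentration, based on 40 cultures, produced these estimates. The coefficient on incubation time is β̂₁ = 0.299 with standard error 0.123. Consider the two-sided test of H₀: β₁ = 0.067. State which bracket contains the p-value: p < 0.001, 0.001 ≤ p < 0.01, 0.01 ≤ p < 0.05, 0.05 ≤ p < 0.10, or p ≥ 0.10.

t = (0.299 − 0.067) / 0.123 = 1.886.
df = n − k − 1 = 40 − 2 − 1 = 37.
Two-sided p = 2·P(T_{37} > |t|) ≈ 0.0671.
So 0.05 ≤ p < 0.10.

0.05 ≤ p < 0.10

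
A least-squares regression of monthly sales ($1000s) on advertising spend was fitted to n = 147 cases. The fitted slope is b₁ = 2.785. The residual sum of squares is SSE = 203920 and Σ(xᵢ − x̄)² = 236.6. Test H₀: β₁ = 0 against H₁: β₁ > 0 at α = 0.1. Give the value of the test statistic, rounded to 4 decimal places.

t = 1.1423

MSE = SSE/(n − 2) = 203920/145 = 1406.34.
SE(b₁) = √(MSE/Sₓₓ) = √(1406.34/236.6) = 2.43803.
t = 2.785 / 2.43803 = 1.1423.
df = n − 2 = 145.
One-sided p ≈ 0.1276, which is ≥ 0.1, so fail to reject H₀.
The data do not give significant evidence that the true slope on advertising spend is positive.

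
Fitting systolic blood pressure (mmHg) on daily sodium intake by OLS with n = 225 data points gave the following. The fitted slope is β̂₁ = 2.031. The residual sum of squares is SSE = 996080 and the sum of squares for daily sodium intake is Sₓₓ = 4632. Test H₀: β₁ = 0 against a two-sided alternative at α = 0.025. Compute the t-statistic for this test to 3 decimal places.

MSE = SSE/(n − 2) = 996080/223 = 4466.73.
SE(β̂₁) = √(MSE/Sₓₓ) = √(4466.73/4632) = 0.981998.
t = 2.031 / 0.981998 = 2.068.
df = n − 2 = 223.
Two-sided p ≈ 0.0398, which is ≥ 0.025, so fail to reject H₀.
The data do not give significant evidence of an association between daily sodium intake and systolic blood pressure.

t = 2.068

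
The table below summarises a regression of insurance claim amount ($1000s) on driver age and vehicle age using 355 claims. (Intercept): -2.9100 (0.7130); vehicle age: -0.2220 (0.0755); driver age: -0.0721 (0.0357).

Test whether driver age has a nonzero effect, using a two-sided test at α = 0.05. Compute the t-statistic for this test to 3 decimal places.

t = -2.020

Read off: b = -0.0721, SE = 0.0357 for driver age.
H₀: β₁ = 0 vs H₁: β₁ ≠ 0.
t = -0.0721 / 0.0357 = -2.020.
df = n − k − 1 = 355 − 2 − 1 = 352.
Two-sided p ≈ 0.0442, which is < 0.05, so reject H₀.
There is evidence that driver age is associated with insurance claim amount, holding the other predictors fixed.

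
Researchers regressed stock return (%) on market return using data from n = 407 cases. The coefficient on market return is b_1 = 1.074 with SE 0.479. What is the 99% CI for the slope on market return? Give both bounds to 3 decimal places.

df = n − 2 = 407 − 2 = 405.
t* = t_{0.005, 405} = 2.588023.
Margin = t* × SE = 2.588023 × 0.479 = 1.23966.
CI: 1.074 ± 1.23966 → (-0.166, 2.314).
With 99% confidence, each one-unit increase in market return is associated with a change of between -0.166 and 2.314 % in stock return.

(-0.166, 2.314)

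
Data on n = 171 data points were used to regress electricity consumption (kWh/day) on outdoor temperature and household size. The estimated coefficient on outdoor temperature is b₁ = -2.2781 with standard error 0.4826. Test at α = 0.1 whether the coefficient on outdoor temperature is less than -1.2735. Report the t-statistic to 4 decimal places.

H₀: β₁ = -1.2735 vs H₁: β₁ < -1.2735.
t = (b₁ − β₁⁰)/SE = (-2.2781 − (-1.2735)) / 0.4826 = -2.0816.
df = n − k − 1 = 171 − 2 − 1 = 168.
One-sided p ≈ 0.0194, which is < 0.1, so reject H₀.
There is evidence that the true slope on outdoor temperature is below -1.2735 kWh/day per unit, holding the other predictors fixed.

t = -2.0816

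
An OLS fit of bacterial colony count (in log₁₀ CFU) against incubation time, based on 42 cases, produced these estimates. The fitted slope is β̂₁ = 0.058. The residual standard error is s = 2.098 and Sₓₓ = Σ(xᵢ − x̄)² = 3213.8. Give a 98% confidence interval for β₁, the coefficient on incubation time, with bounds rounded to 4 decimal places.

SE(β̂₁) = s/√Sₓₓ = 2.098/√3213.8 = 0.037008.
df = n − 2 = 40.
t* = t_{0.01, 40} = 2.423257.
Margin = t* × SE = 2.423257 × 0.037008 = 0.089680.
CI: 0.058 ± 0.089680 → (-0.0317, 0.1477).
With 98% confidence, each one-unit increase in incubation time is associated with a change of between -0.0317 and 0.1477 log₁₀ CFU in bacterial colony count.

(-0.0317, 0.1477)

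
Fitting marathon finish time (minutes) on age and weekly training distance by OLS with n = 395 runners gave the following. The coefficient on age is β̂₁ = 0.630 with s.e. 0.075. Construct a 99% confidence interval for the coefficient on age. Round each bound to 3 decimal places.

(0.436, 0.824)

df = n − k − 1 = 395 − 2 − 1 = 392.
t* = t_{0.005, 392} = 2.588429.
Margin = t* × SE = 2.588429 × 0.075 = 0.19413.
CI: 0.630 ± 0.19413 → (0.436, 0.824).
With 99% confidence, each one-unit increase in age is associated with a change of between 0.436 and 0.824 minutes in marathon finish time, holding the other predictors fixed.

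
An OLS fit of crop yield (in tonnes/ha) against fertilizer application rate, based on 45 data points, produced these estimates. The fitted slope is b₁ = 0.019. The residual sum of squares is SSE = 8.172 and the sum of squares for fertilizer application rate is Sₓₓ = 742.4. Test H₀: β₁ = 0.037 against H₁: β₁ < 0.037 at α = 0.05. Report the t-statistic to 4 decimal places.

t = -1.1250

MSE = SSE/(n − 2) = 8.172/43 = 0.190047.
SE(b₁) = √(MSE/Sₓₓ) = √(0.190047/742.4) = 0.0159997.
t = (0.019 − 0.037) / 0.0159997 = -1.1250.
df = n − 2 = 43.
One-sided p ≈ 0.1334, which is ≥ 0.05, so fail to reject H₀.
The data do not give significant evidence that the true slope on fertilizer application rate is below 0.037 tonnes/ha per unit.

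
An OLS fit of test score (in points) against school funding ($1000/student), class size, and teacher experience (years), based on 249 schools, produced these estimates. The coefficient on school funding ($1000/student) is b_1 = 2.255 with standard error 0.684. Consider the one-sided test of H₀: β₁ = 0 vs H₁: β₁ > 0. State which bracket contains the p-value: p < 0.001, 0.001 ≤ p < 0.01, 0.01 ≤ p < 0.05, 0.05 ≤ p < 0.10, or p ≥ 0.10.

t = 2.255 / 0.684 = 3.297.
df = n − k − 1 = 249 − 3 − 1 = 245.
One-sided p = P(T_{245} > t) ≈ 0.0006.
So p < 0.001.

p < 0.001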